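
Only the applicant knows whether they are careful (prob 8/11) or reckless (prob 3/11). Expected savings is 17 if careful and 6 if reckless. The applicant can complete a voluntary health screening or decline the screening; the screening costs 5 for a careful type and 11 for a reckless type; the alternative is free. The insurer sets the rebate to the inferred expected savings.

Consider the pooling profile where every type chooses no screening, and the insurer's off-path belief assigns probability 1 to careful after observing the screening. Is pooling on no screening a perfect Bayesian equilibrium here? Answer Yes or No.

Yes

On path, the insurer holds the prior and pays 8/11·17 + 3/11·6 = 14. Off path (the screening), believing careful, it pays 17.
careful: no screening nets 14; the screening nets 17 − 5 = 12. careful stays.
reckless: no screening nets 14; the screening nets 17 − 11 = 6. reckless stays.
No type deviates, so pooling is sustained.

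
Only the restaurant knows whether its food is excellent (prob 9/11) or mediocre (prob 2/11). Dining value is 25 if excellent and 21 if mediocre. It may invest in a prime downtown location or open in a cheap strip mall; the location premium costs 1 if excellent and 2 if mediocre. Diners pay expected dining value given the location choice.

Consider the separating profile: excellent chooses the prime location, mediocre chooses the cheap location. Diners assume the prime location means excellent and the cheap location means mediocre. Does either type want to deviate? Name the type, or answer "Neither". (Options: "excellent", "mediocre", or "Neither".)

mediocre

The prime location pays 25; the cheap location pays 21.
excellent: assigned the prime location, nets 25 − 1 = 24; deviating to the cheap location nets 21.
mediocre: assigned the cheap location, nets 21; deviating to the prime location nets 25 − 2 = 23.
The mediocre type gains 2 by deviating.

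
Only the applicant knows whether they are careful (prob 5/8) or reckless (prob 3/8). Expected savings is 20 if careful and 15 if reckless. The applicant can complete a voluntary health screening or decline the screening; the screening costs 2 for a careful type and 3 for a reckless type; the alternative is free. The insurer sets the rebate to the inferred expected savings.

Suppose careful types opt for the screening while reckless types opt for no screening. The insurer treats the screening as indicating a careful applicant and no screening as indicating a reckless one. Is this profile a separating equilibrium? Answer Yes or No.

Under these beliefs, the screening earns rebate 20 and no screening earns rebate 15.
careful: the screening nets 20 − 2 = 18; no screening nets 15. careful prefers the screening.
reckless: the screening nets 20 − 3 = 17; no screening nets 15. reckless would deviate to the screening.
reckless has a profitable deviation, so the profile is not an equilibrium.

No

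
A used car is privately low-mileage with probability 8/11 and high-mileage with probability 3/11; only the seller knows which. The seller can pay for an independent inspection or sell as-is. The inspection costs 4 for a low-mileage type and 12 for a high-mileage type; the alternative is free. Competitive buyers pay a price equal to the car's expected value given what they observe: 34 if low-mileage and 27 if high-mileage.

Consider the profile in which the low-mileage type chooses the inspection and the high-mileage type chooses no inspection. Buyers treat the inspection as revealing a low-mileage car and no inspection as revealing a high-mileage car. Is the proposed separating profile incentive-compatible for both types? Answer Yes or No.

Under these beliefs, the inspection earns price 34 and no inspection earns price 27.
low-mileage: the inspection nets 34 − 4 = 30; no inspection nets 27. low-mileage prefers the inspection.
high-mileage: the inspection nets 34 − 12 = 22; no inspection nets 27. high-mileage prefers no inspection.
Neither type deviates, so the separating profile is an equilibrium.

Yes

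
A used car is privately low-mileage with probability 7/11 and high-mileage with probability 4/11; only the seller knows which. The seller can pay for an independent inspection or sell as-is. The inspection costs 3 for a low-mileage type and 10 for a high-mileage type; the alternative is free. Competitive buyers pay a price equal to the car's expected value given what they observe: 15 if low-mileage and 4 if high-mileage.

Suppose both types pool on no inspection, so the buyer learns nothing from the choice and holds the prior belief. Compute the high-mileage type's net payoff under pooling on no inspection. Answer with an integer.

Pooled price = 7/11·15 + 4/11·4 = 11.
high-mileage pays no cost for no inspection, so net payoff = 11.

11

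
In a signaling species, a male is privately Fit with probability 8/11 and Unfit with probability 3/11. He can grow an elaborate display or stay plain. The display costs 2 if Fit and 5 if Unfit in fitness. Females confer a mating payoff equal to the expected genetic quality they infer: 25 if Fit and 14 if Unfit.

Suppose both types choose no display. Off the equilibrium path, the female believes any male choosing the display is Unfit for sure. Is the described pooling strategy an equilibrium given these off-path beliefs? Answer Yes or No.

On path, the female holds the prior and pays 8/11·25 + 3/11·14 = 22. Off path (the display), believing Unfit, it pays 14.
Fit: no display nets 22; the display nets 14 − 2 = 12. Fit stays.
Unfit: no display nets 22; the display nets 14 − 5 = 9. Unfit stays.
No type deviates, so pooling is sustained.

Yes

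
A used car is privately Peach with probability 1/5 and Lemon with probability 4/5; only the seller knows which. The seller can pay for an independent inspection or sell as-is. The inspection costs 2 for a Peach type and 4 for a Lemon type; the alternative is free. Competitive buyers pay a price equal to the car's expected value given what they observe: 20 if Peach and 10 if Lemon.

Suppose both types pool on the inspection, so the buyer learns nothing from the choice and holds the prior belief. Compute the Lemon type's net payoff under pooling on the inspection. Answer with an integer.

8

Pooled price = 1/5·20 + 4/5·10 = 12.
Lemon pays cost 4 for the inspection, so net payoff = 12 − 4 = 8.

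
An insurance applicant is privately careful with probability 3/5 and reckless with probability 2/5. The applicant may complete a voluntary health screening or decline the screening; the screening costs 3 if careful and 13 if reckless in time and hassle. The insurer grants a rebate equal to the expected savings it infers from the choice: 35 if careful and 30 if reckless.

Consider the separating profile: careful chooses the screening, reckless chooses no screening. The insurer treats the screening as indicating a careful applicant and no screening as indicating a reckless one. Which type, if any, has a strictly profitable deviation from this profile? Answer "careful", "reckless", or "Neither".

The screening pays 35; no screening pays 30.
careful: assigned the screening, nets 35 − 3 = 32; deviating to no screening nets 30.
reckless: assigned no screening, nets 30; deviating to the screening nets 35 − 13 = 22.
Both types strictly prefer their assigned action; no profitable deviation.

Neither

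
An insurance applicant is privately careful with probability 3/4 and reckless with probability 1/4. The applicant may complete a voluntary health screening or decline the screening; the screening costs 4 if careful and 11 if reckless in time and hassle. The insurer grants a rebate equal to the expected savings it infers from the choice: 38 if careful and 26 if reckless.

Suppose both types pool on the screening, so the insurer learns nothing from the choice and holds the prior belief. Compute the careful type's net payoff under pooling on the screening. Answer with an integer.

31

Pooled rebate = 3/4·38 + 1/4·26 = 35.
careful pays cost 4 for the screening, so net payoff = 35 − 4 = 31.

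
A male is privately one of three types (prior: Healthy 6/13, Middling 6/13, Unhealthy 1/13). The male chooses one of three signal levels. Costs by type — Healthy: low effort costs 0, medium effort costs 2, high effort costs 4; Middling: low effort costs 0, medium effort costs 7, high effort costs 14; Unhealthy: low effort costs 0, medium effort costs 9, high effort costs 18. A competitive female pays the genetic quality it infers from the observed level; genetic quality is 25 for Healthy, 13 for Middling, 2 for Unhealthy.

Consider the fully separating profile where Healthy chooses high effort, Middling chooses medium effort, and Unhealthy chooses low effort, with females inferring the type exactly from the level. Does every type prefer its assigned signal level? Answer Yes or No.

Separating mating payoffs: high effort → 25, medium effort → 13, low effort → 2.
Healthy (assigned high effort): low effort: 2 − 0 = 2; medium effort: 13 − 2 = 11; high effort: 25 − 4 = 21. Healthy stays.
Middling (assigned medium effort): low effort: 2 − 0 = 2; medium effort: 13 − 7 = 6; high effort: 25 − 14 = 11. Middling prefers high effort.
Unhealthy (assigned low effort): low effort: 2 − 0 = 2; medium effort: 13 − 9 = 4; high effort: 25 − 18 = 7. Unhealthy prefers high effort.
At least one type deviates; the separating profile fails.

No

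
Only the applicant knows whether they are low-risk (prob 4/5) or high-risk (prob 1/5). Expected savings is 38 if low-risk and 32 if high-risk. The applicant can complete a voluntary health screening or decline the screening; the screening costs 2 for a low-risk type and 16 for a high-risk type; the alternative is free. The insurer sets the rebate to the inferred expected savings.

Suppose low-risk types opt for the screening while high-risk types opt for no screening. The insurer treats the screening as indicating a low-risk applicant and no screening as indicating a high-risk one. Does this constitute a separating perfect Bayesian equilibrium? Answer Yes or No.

Under these beliefs, the screening earns rebate 38 and no screening earns rebate 32.
low-risk: the screening nets 38 − 2 = 36; no screening nets 32. low-risk prefers the screening.
high-risk: the screening nets 38 − 16 = 22; no screening nets 32. high-risk prefers no screening.
Neither type deviates, so the separating profile is an equilibrium.

Yes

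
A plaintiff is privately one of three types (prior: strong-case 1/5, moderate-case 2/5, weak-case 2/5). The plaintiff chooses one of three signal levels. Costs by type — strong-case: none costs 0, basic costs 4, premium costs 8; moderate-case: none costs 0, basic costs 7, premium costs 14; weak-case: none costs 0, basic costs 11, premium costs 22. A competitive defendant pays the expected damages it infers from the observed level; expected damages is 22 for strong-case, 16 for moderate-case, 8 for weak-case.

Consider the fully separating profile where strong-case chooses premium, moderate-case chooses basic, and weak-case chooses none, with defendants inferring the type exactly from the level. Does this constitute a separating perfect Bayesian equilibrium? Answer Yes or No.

Yes

Separating settlements: premium → 22, basic → 16, none → 8.
strong-case (assigned premium): none: 8 − 0 = 8; basic: 16 − 4 = 12; premium: 22 − 8 = 14. strong-case stays.
moderate-case (assigned basic): none: 8 − 0 = 8; basic: 16 − 7 = 9; premium: 22 − 14 = 8. moderate-case stays.
weak-case (assigned none): none: 8 − 0 = 8; basic: 16 − 11 = 5; premium: 22 − 22 = 0. weak-case stays.
Every type prefers its assigned level; separation holds.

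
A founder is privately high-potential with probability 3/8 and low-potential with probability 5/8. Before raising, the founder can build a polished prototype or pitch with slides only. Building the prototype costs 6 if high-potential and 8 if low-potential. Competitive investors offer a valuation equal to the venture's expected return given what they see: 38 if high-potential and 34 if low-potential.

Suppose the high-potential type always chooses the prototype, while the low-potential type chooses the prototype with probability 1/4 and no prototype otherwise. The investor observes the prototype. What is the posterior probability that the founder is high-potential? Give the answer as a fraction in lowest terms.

P(the prototype) = (3/8)·1 + (5/8)·(1/4) = 17/32.
By Bayes' rule, P(high-potential | the prototype) = (3/8) / (17/32) = 12/17.

12/17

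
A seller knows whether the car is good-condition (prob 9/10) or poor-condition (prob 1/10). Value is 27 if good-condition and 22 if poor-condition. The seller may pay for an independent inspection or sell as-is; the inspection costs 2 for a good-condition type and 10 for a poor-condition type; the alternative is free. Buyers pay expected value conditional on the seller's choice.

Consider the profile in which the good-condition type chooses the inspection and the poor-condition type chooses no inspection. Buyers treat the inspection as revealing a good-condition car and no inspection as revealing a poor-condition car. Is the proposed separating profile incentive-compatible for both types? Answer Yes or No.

Under these beliefs, the inspection earns price 27 and no inspection earns price 22.
good-condition: the inspection nets 27 − 2 = 25; no inspection nets 22. good-condition prefers the inspection.
poor-condition: the inspection nets 27 − 10 = 17; no inspection nets 22. poor-condition prefers no inspection.
Neither type deviates, so the separating profile is an equilibrium.

Yes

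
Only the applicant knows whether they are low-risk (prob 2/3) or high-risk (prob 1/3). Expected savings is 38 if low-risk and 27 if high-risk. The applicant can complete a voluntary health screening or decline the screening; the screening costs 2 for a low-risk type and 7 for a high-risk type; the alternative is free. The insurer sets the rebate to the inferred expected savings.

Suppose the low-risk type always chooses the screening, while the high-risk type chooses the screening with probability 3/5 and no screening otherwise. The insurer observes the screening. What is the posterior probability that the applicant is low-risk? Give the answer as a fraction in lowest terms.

P(the screening) = (2/3)·1 + (1/3)·(3/5) = 13/15.
By Bayes' rule, P(low-risk | the screening) = (2/3) / (13/15) = 10/13.

10/13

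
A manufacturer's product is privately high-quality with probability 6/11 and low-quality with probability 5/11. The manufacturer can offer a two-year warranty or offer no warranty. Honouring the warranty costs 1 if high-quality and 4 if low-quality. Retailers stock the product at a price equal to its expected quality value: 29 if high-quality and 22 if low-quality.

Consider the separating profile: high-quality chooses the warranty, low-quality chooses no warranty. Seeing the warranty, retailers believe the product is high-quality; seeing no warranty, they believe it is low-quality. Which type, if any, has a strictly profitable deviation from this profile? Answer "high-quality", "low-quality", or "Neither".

The warranty pays 29; no warranty pays 22.
high-quality: assigned the warranty, nets 29 − 1 = 28; deviating to no warranty nets 22.
low-quality: assigned no warranty, nets 22; deviating to the warranty nets 29 − 4 = 25.
The low-quality type gains 3 by deviating.

low-quality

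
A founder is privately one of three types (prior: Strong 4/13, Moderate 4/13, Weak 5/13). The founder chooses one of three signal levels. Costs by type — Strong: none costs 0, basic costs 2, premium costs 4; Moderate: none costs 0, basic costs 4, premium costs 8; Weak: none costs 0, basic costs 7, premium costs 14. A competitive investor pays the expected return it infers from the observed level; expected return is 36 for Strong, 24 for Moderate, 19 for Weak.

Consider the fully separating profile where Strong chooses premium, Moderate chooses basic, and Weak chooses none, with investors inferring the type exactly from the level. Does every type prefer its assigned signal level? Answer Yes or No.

Separating valuations: premium → 36, basic → 24, none → 19.
Strong (assigned premium): none: 19 − 0 = 19; basic: 24 − 2 = 22; premium: 36 − 4 = 32. Strong stays.
Moderate (assigned basic): none: 19 − 0 = 19; basic: 24 − 4 = 20; premium: 36 − 8 = 28. Moderate prefers premium.
Weak (assigned none): none: 19 − 0 = 19; basic: 24 − 7 = 17; premium: 36 − 14 = 22. Weak prefers premium.
At least one type deviates; the separating profile fails.

No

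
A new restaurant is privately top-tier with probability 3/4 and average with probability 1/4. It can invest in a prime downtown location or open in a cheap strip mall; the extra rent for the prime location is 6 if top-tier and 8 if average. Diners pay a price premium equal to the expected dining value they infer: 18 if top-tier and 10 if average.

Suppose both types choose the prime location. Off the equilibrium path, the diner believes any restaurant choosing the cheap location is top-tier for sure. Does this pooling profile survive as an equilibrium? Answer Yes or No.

On path, the diner holds the prior and pays 3/4·18 + 1/4·10 = 16. Off path (the cheap location), believing top-tier, it pays 18.
top-tier: the prime location nets 16 − 6 = 10; the cheap location nets 18. top-tier would deviate.
average: the prime location nets 16 − 8 = 8; the cheap location nets 18. average would deviate.
A type deviates, so pooling fails.

No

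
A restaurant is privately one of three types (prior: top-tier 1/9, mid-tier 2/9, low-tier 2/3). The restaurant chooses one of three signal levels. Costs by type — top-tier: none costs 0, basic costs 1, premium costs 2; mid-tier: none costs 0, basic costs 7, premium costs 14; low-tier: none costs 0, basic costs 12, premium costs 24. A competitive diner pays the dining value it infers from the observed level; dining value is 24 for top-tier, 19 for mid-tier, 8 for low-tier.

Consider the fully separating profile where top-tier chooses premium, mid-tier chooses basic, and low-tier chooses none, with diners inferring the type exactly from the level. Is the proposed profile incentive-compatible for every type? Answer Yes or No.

Yes

Separating price premiums: premium → 24, basic → 19, none → 8.
top-tier (assigned premium): none: 8 − 0 = 8; basic: 19 − 1 = 18; premium: 24 − 2 = 22. top-tier stays.
mid-tier (assigned basic): none: 8 − 0 = 8; basic: 19 − 7 = 12; premium: 24 − 14 = 10. mid-tier stays.
low-tier (assigned none): none: 8 − 0 = 8; basic: 19 − 12 = 7; premium: 24 − 24 = 0. low-tier stays.
Every type prefers its assigned level; separation holds.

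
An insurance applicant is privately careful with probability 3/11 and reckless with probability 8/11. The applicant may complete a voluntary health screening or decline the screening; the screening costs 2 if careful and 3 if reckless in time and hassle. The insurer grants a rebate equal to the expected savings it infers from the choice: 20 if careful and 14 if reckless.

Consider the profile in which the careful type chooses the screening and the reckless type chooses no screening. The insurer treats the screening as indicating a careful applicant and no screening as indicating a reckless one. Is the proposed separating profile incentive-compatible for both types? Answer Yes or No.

No

Under these beliefs, the screening earns rebate 20 and no screening earns rebate 14.
careful: the screening nets 20 − 2 = 18; no screening nets 14. careful prefers the screening.
reckless: the screening nets 20 − 3 = 17; no screening nets 14. reckless would deviate to the screening.
reckless has a profitable deviation, so the profile is not an equilibrium.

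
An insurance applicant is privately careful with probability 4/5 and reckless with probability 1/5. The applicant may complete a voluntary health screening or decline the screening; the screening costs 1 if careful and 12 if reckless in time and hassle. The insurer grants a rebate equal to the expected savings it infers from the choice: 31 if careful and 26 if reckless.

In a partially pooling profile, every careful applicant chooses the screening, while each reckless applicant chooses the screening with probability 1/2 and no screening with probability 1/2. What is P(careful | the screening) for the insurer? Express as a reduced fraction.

8/9

P(the screening) = (4/5)·1 + (1/5)·(1/2) = 9/10.
By Bayes' rule, P(careful | the screening) = (4/5) / (9/10) = 8/9.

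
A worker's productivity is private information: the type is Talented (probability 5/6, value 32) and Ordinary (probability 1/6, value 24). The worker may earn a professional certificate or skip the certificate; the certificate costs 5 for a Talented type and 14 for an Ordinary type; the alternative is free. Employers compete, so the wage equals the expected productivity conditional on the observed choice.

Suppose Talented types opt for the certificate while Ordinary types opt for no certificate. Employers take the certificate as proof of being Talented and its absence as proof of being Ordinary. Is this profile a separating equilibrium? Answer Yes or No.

Yes

Under these beliefs, the certificate earns wage 32 and no certificate earns wage 24.
Talented: the certificate nets 32 − 5 = 27; no certificate nets 24. Talented prefers the certificate.
Ordinary: the certificate nets 32 − 14 = 18; no certificate nets 24. Ordinary prefers no certificate.
Neither type deviates, so the separating profile is an equilibrium.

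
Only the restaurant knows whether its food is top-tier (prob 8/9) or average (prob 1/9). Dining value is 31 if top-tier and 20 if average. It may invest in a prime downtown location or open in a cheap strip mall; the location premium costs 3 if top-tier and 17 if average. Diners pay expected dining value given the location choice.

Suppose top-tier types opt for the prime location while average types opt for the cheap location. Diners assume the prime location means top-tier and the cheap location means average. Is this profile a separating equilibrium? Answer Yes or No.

Under these beliefs, the prime location earns price premium 31 and the cheap location earns price premium 20.
top-tier: the prime location nets 31 − 3 = 28; the cheap location nets 20. top-tier prefers the prime location.
average: the prime location nets 31 − 17 = 14; the cheap location nets 20. average prefers the cheap location.
Neither type deviates, so the separating profile is an equilibrium.

Yes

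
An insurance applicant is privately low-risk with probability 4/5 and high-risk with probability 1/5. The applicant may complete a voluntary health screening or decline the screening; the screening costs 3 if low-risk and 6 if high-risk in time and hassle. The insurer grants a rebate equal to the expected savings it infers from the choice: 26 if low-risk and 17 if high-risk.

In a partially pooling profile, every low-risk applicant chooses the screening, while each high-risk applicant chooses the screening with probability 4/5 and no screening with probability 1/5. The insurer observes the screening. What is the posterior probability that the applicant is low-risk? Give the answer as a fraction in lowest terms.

P(the screening) = (4/5)·1 + (1/5)·(4/5) = 24/25.
By Bayes' rule, P(low-risk | the screening) = (4/5) / (24/25) = 5/6.

5/6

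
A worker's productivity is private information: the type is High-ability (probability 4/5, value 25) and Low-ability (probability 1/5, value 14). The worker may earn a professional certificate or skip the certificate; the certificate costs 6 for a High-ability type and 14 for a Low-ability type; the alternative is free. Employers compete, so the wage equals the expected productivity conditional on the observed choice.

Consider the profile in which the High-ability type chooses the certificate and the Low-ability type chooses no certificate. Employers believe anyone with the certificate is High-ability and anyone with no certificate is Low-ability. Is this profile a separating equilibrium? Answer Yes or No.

Under these beliefs, the certificate earns wage 25 and no certificate earns wage 14.
High-ability: the certificate nets 25 − 6 = 19; no certificate nets 14. High-ability prefers the certificate.
Low-ability: the certificate nets 25 − 14 = 11; no certificate nets 14. Low-ability prefers no certificate.
Neither type deviates, so the separating profile is an equilibrium.

Yes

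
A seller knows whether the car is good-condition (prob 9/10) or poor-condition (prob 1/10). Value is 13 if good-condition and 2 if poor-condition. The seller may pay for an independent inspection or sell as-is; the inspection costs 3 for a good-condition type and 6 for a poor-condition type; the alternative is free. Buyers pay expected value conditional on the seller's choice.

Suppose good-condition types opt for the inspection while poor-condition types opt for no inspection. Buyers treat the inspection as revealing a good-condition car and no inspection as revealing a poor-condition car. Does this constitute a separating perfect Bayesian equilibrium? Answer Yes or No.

No

Under these beliefs, the inspection earns price 13 and no inspection earns price 2.
good-condition: the inspection nets 13 − 3 = 10; no inspection nets 2. good-condition prefers the inspection.
poor-condition: the inspection nets 13 − 6 = 7; no inspection nets 2. poor-condition would deviate to the inspection.
poor-condition has a profitable deviation, so the profile is not an equilibrium.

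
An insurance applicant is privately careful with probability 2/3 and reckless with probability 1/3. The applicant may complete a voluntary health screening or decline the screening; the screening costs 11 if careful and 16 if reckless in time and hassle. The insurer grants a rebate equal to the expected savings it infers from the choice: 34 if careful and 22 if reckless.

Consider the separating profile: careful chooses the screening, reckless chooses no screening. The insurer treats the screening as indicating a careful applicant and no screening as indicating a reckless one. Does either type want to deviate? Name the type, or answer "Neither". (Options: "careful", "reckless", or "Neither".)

The screening pays 34; no screening pays 22.
careful: assigned the screening, nets 34 − 11 = 23; deviating to no screening nets 22.
reckless: assigned no screening, nets 22; deviating to the screening nets 34 − 16 = 18.
Both types strictly prefer their assigned action; no profitable deviation.

Neither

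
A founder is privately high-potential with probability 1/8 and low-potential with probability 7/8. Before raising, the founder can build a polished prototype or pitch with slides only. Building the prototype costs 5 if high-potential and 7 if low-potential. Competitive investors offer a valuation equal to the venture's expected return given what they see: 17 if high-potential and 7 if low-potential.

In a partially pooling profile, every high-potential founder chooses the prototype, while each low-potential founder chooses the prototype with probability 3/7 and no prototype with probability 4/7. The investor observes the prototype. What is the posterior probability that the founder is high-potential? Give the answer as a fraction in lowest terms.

1/4

P(the prototype) = (1/8)·1 + (7/8)·(3/7) = 1/2.
By Bayes' rule, P(high-potential | the prototype) = (1/8) / (1/2) = 1/4.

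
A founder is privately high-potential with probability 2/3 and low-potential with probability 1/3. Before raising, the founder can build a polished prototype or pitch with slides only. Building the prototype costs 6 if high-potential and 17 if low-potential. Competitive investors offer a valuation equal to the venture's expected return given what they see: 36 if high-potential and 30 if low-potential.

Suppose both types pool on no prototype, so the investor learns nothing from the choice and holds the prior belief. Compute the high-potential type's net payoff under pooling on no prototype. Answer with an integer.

Pooled valuation = 2/3·36 + 1/3·30 = 34.
high-potential pays no cost for no prototype, so net payoff = 34.

34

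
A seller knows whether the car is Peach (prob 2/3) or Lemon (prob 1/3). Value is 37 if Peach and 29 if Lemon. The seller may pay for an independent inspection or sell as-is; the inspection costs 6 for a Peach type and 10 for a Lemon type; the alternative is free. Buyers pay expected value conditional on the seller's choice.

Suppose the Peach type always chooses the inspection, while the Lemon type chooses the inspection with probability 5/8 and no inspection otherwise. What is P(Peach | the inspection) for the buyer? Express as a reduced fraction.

16/21

P(the inspection) = (2/3)·1 + (1/3)·(5/8) = 7/8.
By Bayes' rule, P(Peach | the inspection) = (2/3) / (7/8) = 16/21.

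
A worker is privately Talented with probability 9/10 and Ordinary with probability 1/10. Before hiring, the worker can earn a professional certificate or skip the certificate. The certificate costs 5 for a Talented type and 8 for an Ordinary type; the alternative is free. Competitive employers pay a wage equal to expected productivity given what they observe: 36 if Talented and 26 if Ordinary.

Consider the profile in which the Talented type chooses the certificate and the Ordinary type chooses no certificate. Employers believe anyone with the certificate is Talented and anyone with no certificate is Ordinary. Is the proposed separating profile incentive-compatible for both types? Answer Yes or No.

Under these beliefs, the certificate earns wage 36 and no certificate earns wage 26.
Talented: the certificate nets 36 − 5 = 31; no certificate nets 26. Talented prefers the certificate.
Ordinary: the certificate nets 36 − 8 = 28; no certificate nets 26. Ordinary would deviate to the certificate.
Ordinary has a profitable deviation, so the profile is not an equilibrium.

No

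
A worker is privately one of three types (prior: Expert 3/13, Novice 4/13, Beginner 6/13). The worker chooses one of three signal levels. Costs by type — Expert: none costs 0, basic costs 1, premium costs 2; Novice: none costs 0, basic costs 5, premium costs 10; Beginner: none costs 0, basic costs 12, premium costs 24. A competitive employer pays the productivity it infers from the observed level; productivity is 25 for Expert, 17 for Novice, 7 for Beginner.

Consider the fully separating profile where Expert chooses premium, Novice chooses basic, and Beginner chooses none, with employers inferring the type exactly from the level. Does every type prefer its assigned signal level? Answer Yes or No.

Separating wages: premium → 25, basic → 17, none → 7.
Expert (assigned premium): none: 7 − 0 = 7; basic: 17 − 1 = 16; premium: 25 − 2 = 23. Expert stays.
Novice (assigned basic): none: 7 − 0 = 7; basic: 17 − 5 = 12; premium: 25 − 10 = 15. Novice prefers premium.
Beginner (assigned none): none: 7 − 0 = 7; basic: 17 − 12 = 5; premium: 25 − 24 = 1. Beginner stays.
At least one type deviates; the separating profile fails.

No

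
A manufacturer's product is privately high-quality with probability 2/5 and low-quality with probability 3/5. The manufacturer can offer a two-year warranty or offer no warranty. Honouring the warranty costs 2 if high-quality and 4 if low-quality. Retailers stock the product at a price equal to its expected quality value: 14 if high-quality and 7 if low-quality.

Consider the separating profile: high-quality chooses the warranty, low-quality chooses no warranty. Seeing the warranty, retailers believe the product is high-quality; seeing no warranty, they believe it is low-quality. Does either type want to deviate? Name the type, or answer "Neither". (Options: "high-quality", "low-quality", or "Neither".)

The warranty pays 14; no warranty pays 7.
high-quality: assigned the warranty, nets 14 − 2 = 12; deviating to no warranty nets 7.
low-quality: assigned no warranty, nets 7; deviating to the warranty nets 14 − 4 = 10.
The low-quality type gains 3 by deviating.

low-quality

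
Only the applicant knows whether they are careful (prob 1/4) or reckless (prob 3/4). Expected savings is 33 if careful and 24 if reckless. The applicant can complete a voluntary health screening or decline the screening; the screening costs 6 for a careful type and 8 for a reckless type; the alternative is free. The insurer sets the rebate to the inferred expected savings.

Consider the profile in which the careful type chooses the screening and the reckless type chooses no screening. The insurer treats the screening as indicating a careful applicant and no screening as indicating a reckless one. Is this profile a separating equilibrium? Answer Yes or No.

No

Under these beliefs, the screening earns rebate 33 and no screening earns rebate 24.
careful: the screening nets 33 − 6 = 27; no screening nets 24. careful prefers the screening.
reckless: the screening nets 33 − 8 = 25; no screening nets 24. reckless would deviate to the screening.
reckless has a profitable deviation, so the profile is not an equilibrium.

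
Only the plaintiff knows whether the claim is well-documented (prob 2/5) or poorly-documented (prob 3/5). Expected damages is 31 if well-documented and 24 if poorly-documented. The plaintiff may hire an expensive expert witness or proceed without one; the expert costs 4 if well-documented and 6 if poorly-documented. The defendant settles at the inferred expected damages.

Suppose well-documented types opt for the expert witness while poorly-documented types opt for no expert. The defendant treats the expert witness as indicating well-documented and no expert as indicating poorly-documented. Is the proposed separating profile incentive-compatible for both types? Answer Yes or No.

No

Under these beliefs, the expert witness earns settlement 31 and no expert earns settlement 24.
well-documented: the expert witness nets 31 − 4 = 27; no expert nets 24. well-documented prefers the expert witness.
poorly-documented: the expert witness nets 31 − 6 = 25; no expert nets 24. poorly-documented would deviate to the expert witness.
poorly-documented has a profitable deviation, so the profile is not an equilibrium.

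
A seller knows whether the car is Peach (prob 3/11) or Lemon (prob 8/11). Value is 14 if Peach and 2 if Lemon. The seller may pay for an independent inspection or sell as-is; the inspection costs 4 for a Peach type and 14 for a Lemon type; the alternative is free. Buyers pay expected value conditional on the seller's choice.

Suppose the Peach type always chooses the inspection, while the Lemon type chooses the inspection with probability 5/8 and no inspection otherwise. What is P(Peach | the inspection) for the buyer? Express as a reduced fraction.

3/8

P(the inspection) = (3/11)·1 + (8/11)·(5/8) = 8/11.
By Bayes' rule, P(Peach | the inspection) = (3/11) / (8/11) = 3/8.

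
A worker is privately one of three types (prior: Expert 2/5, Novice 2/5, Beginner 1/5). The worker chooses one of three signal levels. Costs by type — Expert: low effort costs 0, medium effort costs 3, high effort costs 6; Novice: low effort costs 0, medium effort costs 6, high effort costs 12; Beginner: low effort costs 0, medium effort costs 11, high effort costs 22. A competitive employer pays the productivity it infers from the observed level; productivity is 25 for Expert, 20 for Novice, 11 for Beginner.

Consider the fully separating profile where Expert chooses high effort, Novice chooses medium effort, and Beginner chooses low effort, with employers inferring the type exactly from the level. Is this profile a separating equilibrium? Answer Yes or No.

Yes

Separating wages: high effort → 25, medium effort → 20, low effort → 11.
Expert (assigned high effort): low effort: 11 − 0 = 11; medium effort: 20 − 3 = 17; high effort: 25 − 6 = 19. Expert stays.
Novice (assigned medium effort): low effort: 11 − 0 = 11; medium effort: 20 − 6 = 14; high effort: 25 − 12 = 13. Novice stays.
Beginner (assigned low effort): low effort: 11 − 0 = 11; medium effort: 20 − 11 = 9; high effort: 25 − 22 = 3. Beginner stays.
Every type prefers its assigned level; separation holds.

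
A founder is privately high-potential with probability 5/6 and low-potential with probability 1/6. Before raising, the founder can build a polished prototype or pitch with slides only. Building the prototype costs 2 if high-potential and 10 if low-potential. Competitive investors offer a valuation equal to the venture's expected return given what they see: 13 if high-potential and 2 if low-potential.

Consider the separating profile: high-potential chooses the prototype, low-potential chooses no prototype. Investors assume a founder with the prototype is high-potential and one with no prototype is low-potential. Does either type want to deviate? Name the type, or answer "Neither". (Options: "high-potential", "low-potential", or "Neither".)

The prototype pays 13; no prototype pays 2.
high-potential: assigned the prototype, nets 13 − 2 = 11; deviating to no prototype nets 2.
low-potential: assigned no prototype, nets 2; deviating to the prototype nets 13 − 10 = 3.
The low-potential type gains 1 by deviating.

low-potential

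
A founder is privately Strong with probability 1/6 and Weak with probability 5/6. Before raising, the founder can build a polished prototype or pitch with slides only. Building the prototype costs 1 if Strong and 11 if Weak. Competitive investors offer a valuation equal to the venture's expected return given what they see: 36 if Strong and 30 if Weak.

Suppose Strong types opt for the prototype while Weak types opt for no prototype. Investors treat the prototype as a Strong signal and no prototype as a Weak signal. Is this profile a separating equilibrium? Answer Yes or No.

Yes

Under these beliefs, the prototype earns valuation 36 and no prototype earns valuation 30.
Strong: the prototype nets 36 − 1 = 35; no prototype nets 30. Strong prefers the prototype.
Weak: the prototype nets 36 − 11 = 25; no prototype nets 30. Weak prefers no prototype.
Neither type deviates, so the separating profile is an equilibrium.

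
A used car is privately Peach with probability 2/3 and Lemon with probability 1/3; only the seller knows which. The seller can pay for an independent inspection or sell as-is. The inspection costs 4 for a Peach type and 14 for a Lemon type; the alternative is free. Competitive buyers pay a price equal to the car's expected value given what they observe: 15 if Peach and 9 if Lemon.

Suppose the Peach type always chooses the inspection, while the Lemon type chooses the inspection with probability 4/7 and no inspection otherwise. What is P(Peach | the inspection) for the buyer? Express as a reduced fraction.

7/9

P(the inspection) = (2/3)·1 + (1/3)·(4/7) = 6/7.
By Bayes' rule, P(Peach | the inspection) = (2/3) / (6/7) = 7/9.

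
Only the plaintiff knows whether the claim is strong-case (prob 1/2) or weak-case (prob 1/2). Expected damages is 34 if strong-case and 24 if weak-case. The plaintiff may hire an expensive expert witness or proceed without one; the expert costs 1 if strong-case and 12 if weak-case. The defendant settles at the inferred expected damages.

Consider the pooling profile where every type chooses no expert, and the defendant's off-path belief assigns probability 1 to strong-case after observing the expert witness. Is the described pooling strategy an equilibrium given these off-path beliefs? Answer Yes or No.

No

On path, the defendant holds the prior and pays 1/2·34 + 1/2·24 = 29. Off path (the expert witness), believing strong-case, it pays 34.
strong-case: no expert nets 29; the expert witness nets 34 − 1 = 33. strong-case would deviate.
weak-case: no expert nets 29; the expert witness nets 34 − 12 = 22. weak-case stays.
A type deviates, so pooling fails.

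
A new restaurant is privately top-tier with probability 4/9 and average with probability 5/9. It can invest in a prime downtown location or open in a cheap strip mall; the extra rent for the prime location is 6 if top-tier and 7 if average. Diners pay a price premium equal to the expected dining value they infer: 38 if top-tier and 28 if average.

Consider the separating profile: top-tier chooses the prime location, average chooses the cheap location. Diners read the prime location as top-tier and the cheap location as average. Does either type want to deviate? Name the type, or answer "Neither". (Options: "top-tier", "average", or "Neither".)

The prime location pays 38; the cheap location pays 28.
top-tier: assigned the prime location, nets 38 − 6 = 32; deviating to the cheap location nets 28.
average: assigned the cheap location, nets 28; deviating to the prime location nets 38 − 7 = 31.
The average type gains 3 by deviating.

average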